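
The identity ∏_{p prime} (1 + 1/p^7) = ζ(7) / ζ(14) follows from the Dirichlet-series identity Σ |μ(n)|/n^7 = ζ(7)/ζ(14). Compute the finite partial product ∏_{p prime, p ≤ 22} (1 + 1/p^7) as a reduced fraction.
∏ = 1068826090093603336253543016500022477644576/1060040977976779320486482915314295925421875

The primes p ≤ 22 are [2, 3, 5, 7, 11, 13, 17, 19]. For each, (1 + 1/p^7) = (p^7 + 1)/p^7. Multiplying these fractions over p ∈ [2, 3, 5, 7, 11, 13, 17, 19] gives 1068826090093603336253543016500022477644576/1060040977976779320486482915314295925421875. (In the limit P → ∞ this tends to ζ(7)/ζ(14).)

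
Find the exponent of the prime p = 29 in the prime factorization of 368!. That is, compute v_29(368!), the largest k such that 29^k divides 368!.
v_29(368!) = 12

Legendre's formula: v_p(n!) = Σ_{k ≥ 1} ⌊n / p^k⌋. For p = 29, n = 368, the terms are:
  ⌊368/29^1⌋ = ⌊368/29⌋ = 12
(the next term ⌊368/29^2⌋ = 0, terminating the sum). Summing: v_29(368!) = 12 = 12.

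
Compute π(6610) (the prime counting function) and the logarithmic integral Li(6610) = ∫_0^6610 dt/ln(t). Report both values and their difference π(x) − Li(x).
π(6610) = 854;  Li(6610) ≈ 870.14;  π(x) − Li(x) ≈ -16.14.

Direct count of primes ≤ 6610 gives π(6610) = 854. Numerical evaluation of the logarithmic integral gives Li(6610) ≈ 870.14. The difference π(x) − Li(x) ≈ -16.14 is typically negative for small/moderate x (Li(x) overestimates), though Littlewood's theorem shows this sign changes infinitely often.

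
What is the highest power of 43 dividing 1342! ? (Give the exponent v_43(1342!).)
v_43(1342!) = 31

Legendre's formula: v_p(n!) = Σ_{k ≥ 1} ⌊n / p^k⌋. For p = 43, n = 1342, the terms are:
  ⌊1342/43^1⌋ = ⌊1342/43⌋ = 31
(the next term ⌊1342/43^2⌋ = 0, terminating the sum). Summing: v_43(1342!) = 31 = 31.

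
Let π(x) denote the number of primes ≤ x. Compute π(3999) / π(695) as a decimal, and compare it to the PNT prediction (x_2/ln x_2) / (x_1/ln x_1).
π(3999)/π(695) = 550/125 ≈ 4.4000;  PNT prediction ≈ 4.5399.

π(695) = 125 and π(3999) = 550, so π(3999)/π(695) ≈ 4.4000. The PNT-predicted ratio is (3999/ln(3999)) / (695/ln(695)) ≈ 4.5399. The two agree to within a few percent, as expected.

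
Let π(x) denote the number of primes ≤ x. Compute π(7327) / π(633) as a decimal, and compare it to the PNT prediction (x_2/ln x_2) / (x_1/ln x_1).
π(7327)/π(633) = 933/115 ≈ 8.1130;  PNT prediction ≈ 8.3899.

π(633) = 115 and π(7327) = 933, so π(7327)/π(633) ≈ 8.1130. The PNT-predicted ratio is (7327/ln(7327)) / (633/ln(633)) ≈ 8.3899. The two agree to within a few percent, as expected.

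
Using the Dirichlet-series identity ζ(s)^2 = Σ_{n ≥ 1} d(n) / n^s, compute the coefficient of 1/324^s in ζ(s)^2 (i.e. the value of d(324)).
d(324) = 15

ζ(s)^2 = (Σ 1/m^s)(Σ 1/k^s). The coefficient of 1/n^s in the product is the number of ordered pairs (m, k) with mk = n, which equals d(n). For n = 324, divisors are [1, 2, 3, 4, 6, 9, 12, 18, 27, 36, 54, 81, 108, 162, 324], so d(324) = 15.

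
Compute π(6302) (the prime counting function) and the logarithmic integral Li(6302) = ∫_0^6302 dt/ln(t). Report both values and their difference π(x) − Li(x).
π(6302) = 820;  Li(6302) ≈ 835.03;  π(x) − Li(x) ≈ -15.03.

Direct count of primes ≤ 6302 gives π(6302) = 820. Numerical evaluation of the logarithmic integral gives Li(6302) ≈ 835.03. The difference π(x) − Li(x) ≈ -15.03 is typically negative for small/moderate x (Li(x) overestimates), though Littlewood's theorem shows this sign changes infinitely often.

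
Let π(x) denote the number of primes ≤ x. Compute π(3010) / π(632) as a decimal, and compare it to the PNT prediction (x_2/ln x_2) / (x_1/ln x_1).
π(3010)/π(632) = 431/115 ≈ 3.7478;  PNT prediction ≈ 3.8346.

π(632) = 115 and π(3010) = 431, so π(3010)/π(632) ≈ 3.7478. The PNT-predicted ratio is (3010/ln(3010)) / (632/ln(632)) ≈ 3.8346. The two agree to within a few percent, as expected.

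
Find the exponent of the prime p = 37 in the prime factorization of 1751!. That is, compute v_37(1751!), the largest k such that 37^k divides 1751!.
v_37(1751!) = 48

Legendre's formula: v_p(n!) = Σ_{k ≥ 1} ⌊n / p^k⌋. For p = 37, n = 1751, the terms are:
  ⌊1751/37^1⌋ = ⌊1751/37⌋ = 47
  ⌊1751/37^2⌋ = ⌊1751/1369⌋ = 1
(the next term ⌊1751/37^3⌋ = 0, terminating the sum). Summing: v_37(1751!) = 47 + 1 = 48.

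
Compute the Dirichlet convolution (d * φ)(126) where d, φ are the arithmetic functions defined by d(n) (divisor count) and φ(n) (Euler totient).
(d * φ)(126) = 312

Divisors of 126: [1, 2, 3, 6, 7, 9, 14, 18, 21, 42, 63, 126]. For each d | 126:
  d = 1: d(1) · φ(126/1) = 1 · 36 = 36
  d = 2: d(2) · φ(126/2) = 2 · 36 = 72
  d = 3: d(3) · φ(126/3) = 2 · 12 = 24
  d = 6: d(6) · φ(126/6) = 4 · 12 = 48
  d = 7: d(7) · φ(126/7) = 2 · 6 = 12
  d = 9: d(9) · φ(126/9) = 3 · 6 = 18
  d = 14: d(14) · φ(126/14) = 4 · 6 = 24
  d = 18: d(18) · φ(126/18) = 6 · 6 = 36
  d = 21: d(21) · φ(126/21) = 4 · 2 = 8
  d = 42: d(42) · φ(126/42) = 8 · 2 = 16
  d = 63: d(63) · φ(126/63) = 6 · 1 = 6
  d = 126: d(126) · φ(126/126) = 12 · 1 = 12
Summing: (d * φ)(126) = 36 + 72 + 24 + 48 + 12 + 18 + 24 + 36 + 8 + 16 + 6 + 12 = 312.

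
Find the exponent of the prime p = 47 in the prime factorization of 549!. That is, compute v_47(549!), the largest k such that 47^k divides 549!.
v_47(549!) = 11

Legendre's formula: v_p(n!) = Σ_{k ≥ 1} ⌊n / p^k⌋. For p = 47, n = 549, the terms are:
  ⌊549/47^1⌋ = ⌊549/47⌋ = 11
(the next term ⌊549/47^2⌋ = 0, terminating the sum). Summing: v_47(549!) = 11 = 11.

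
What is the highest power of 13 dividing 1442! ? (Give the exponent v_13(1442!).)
v_13(1442!) = 118

Legendre's formula: v_p(n!) = Σ_{k ≥ 1} ⌊n / p^k⌋. For p = 13, n = 1442, the terms are:
  ⌊1442/13^1⌋ = ⌊1442/13⌋ = 110
  ⌊1442/13^2⌋ = ⌊1442/169⌋ = 8
(the next term ⌊1442/13^3⌋ = 0, terminating the sum). Summing: v_13(1442!) = 110 + 8 = 118.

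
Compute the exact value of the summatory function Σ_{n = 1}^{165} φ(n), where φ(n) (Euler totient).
Σ_{n ≤ 165} φ(n) = 8314

Compute φ(n) for each 1 ≤ n ≤ 165: φ(1) = 1, φ(2) = 1, φ(3) = 2, φ(4) = 2, φ(5) = 4, φ(6) = 2, φ(7) = 6, φ(8) = 4, φ(9) = 6, φ(10) = 4, φ(11) = 10, φ(12) = 4, φ(13) = 12, φ(14) = 6, φ(15) = 8, φ(16) = 8, φ(17) = 16, φ(18) = 6, φ(19) = 18, φ(20) = 8, φ(21) = 12, φ(22) = 10, φ(23) = 22, φ(24) = 8, φ(25) = 20, φ(26) = 12, φ(27) = 18, φ(28) = 12, φ(29) = 28, φ(30) = 8, φ(31) = 30, φ(32) = 16, φ(33) = 20, φ(34) = 16, φ(35) = 24, φ(36) = 12, φ(37) = 36, φ(38) = 18, φ(39) = 24, φ(40) = 16, φ(41) = 40, φ(42) = 12, φ(43) = 42, φ(44) = 20, φ(45) = 24, φ(46) = 22, φ(47) = 46, φ(48) = 16, φ(49) = 42, φ(50) = 20, φ(51) = 32, φ(52) = 24, φ(53) = 52, φ(54) = 18, φ(55) = 40, φ(56) = 24, φ(57) = 36, φ(58) = 28, φ(59) = 58, φ(60) = 16, φ(61) = 60, φ(62) = 30, φ(63) = 36, φ(64) = 32, φ(65) = 48, φ(66) = 20, φ(67) = 66, φ(68) = 32, φ(69) = 44, φ(70) = 24, φ(71) = 70, φ(72) = 24, φ(73) = 72, φ(74) = 36, φ(75) = 40, φ(76) = 36, φ(77) = 60, φ(78) = 24, φ(79) = 78, φ(80) = 32, φ(81) = 54, φ(82) = 40, φ(83) = 82, φ(84) = 24, φ(85) = 64, φ(86) = 42, φ(87) = 56, φ(88) = 40, φ(89) = 88, φ(90) = 24, φ(91) = 72, φ(92) = 44, φ(93) = 60, φ(94) = 46, φ(95) = 72, φ(96) = 32, φ(97) = 96, φ(98) = 42, φ(99) = 60, φ(100) = 40, φ(101) = 100, φ(102) = 32, φ(103) = 102, φ(104) = 48, φ(105) = 48, φ(106) = 52, φ(107) = 106, φ(108) = 36, φ(109) = 108, φ(110) = 40, φ(111) = 72, φ(112) = 48, φ(113) = 112, φ(114) = 36, φ(115) = 88, φ(116) = 56, φ(117) = 72, φ(118) = 58, φ(119) = 96, φ(120) = 32, φ(121) = 110, φ(122) = 60, φ(123) = 80, φ(124) = 60, φ(125) = 100, φ(126) = 36, φ(127) = 126, φ(128) = 64, φ(129) = 84, φ(130) = 48, φ(131) = 130, φ(132) = 40, φ(133) = 108, φ(134) = 66, φ(135) = 72, φ(136) = 64, φ(137) = 136, φ(138) = 44, φ(139) = 138, φ(140) = 48, φ(141) = 92, φ(142) = 70, φ(143) = 120, φ(144) = 48, φ(145) = 112, φ(146) = 72, φ(147) = 84, φ(148) = 72, φ(149) = 148, φ(150) = 40, φ(151) = 150, φ(152) = 72, φ(153) = 96, φ(154) = 60, φ(155) = 120, φ(156) = 48, φ(157) = 156, φ(158) = 78, φ(159) = 104, φ(160) = 64, φ(161) = 132, φ(162) = 54, φ(163) = 162, φ(164) = 80, φ(165) = 80. Summing all 165 values: 8314. (Average order: Σ_{n ≤ x} φ(n) ~ (3/π²) x². For x = 165, (3/π²)·165² ≈ 8275.41.)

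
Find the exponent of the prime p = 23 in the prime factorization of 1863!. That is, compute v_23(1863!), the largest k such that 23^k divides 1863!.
v_23(1863!) = 84

Legendre's formula: v_p(n!) = Σ_{k ≥ 1} ⌊n / p^k⌋. For p = 23, n = 1863, the terms are:
  ⌊1863/23^1⌋ = ⌊1863/23⌋ = 81
  ⌊1863/23^2⌋ = ⌊1863/529⌋ = 3
(the next term ⌊1863/23^3⌋ = 0, terminating the sum). Summing: v_23(1863!) = 81 + 3 = 84.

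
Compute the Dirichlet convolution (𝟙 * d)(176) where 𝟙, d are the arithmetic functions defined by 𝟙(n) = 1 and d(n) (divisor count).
(𝟙 * d)(176) = 45

Divisors of 176: [1, 2, 4, 8, 11, 16, 22, 44, 88, 176]. For each d | 176:
  d = 1: 𝟙(1) · d(176/1) = 1 · 10 = 10
  d = 2: 𝟙(2) · d(176/2) = 1 · 8 = 8
  d = 4: 𝟙(4) · d(176/4) = 1 · 6 = 6
  d = 8: 𝟙(8) · d(176/8) = 1 · 4 = 4
  d = 11: 𝟙(11) · d(176/11) = 1 · 5 = 5
  d = 16: 𝟙(16) · d(176/16) = 1 · 2 = 2
  d = 22: 𝟙(22) · d(176/22) = 1 · 4 = 4
  d = 44: 𝟙(44) · d(176/44) = 1 · 3 = 3
  d = 88: 𝟙(88) · d(176/88) = 1 · 2 = 2
  d = 176: 𝟙(176) · d(176/176) = 1 · 1 = 1
Summing: (𝟙 * d)(176) = 10 + 8 + 6 + 4 + 5 + 2 + 4 + 3 + 2 + 1 = 45.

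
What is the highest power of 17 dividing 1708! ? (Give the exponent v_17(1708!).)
v_17(1708!) = 105

Legendre's formula: v_p(n!) = Σ_{k ≥ 1} ⌊n / p^k⌋. For p = 17, n = 1708, the terms are:
  ⌊1708/17^1⌋ = ⌊1708/17⌋ = 100
  ⌊1708/17^2⌋ = ⌊1708/289⌋ = 5
(the next term ⌊1708/17^3⌋ = 0, terminating the sum). Summing: v_17(1708!) = 100 + 5 = 105.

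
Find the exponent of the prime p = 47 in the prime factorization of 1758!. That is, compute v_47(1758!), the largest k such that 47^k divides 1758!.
v_47(1758!) = 37

Legendre's formula: v_p(n!) = Σ_{k ≥ 1} ⌊n / p^k⌋. For p = 47, n = 1758, the terms are:
  ⌊1758/47^1⌋ = ⌊1758/47⌋ = 37
(the next term ⌊1758/47^2⌋ = 0, terminating the sum). Summing: v_47(1758!) = 37 = 37.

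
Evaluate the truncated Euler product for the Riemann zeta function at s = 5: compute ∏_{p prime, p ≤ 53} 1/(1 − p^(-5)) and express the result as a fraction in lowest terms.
∏ = 16271272514460981588256692497708850770212394550299268449499486458883457010851/15691809316785373562301814354101424660311534867697905028310662923501211484160

The primes p ≤ 53 are [2, 3, 5, 7, 11, 13, 17, 19, 23, 29, 31, 37, 41, 43, 47, 53]. For each prime, (1 − 1/p^5)^(-1) = p^5 / (p^5 − 1). The product is (1 − 1/2^5)^(-1), (1 − 1/3^5)^(-1), (1 − 1/5^5)^(-1), (1 − 1/7^5)^(-1), (1 − 1/11^5)^(-1), (1 − 1/13^5)^(-1), (1 − 1/17^5)^(-1), (1 − 1/19^5)^(-1), (1 − 1/23^5)^(-1), (1 − 1/29^5)^(-1), (1 − 1/31^5)^(-1), (1 − 1/37^5)^(-1), (1 − 1/41^5)^(-1), (1 − 1/43^5)^(-1), (1 − 1/47^5)^(-1), (1 − 1/53^5)^(-1) = ∏ p^5 / (p^5 − 1) = 16271272514460981588256692497708850770212394550299268449499486458883457010851/15691809316785373562301814354101424660311534867697905028310662923501211484160.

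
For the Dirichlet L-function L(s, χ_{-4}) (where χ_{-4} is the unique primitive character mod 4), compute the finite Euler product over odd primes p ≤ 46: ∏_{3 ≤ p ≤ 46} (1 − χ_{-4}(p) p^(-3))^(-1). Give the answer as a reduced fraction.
∏ = 53382899586415799670070183783895/55093305095879233542015487574016

The odd primes p ≤ 46 are [3, 5, 7, 11, 13, 17, 19, 23, 29, 31, 37, 41, 43]. For each, χ(p) = 1 if p ≡ 1 mod 4, χ(p) = −1 if p ≡ 3 mod 4. Taking (1 − χ(p)/p^3)^(-1) = p^3/(p^3 − χ(p)): (1 − (-1)/3^3)^(-1) · (1 − (1)/5^3)^(-1) · (1 − (-1)/7^3)^(-1) · (1 − (-1)/11^3)^(-1) · (1 − (1)/13^3)^(-1) · (1 − (1)/17^3)^(-1) · (1 − (-1)/19^3)^(-1) · (1 − (-1)/23^3)^(-1) · (1 − (1)/29^3)^(-1) · (1 − (-1)/31^3)^(-1) · (1 − (1)/37^3)^(-1) · (1 − (1)/41^3)^(-1) · (1 − (-1)/43^3)^(-1) = 53382899586415799670070183783895/55093305095879233542015487574016.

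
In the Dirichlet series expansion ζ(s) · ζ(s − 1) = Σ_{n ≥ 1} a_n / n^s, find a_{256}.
σ(256) = 511

In the product (Σ m^0/m^s)(Σ k / k^s) = Σ (Σ_{d | n} d) / n^s, the coefficient of 1/n^s is σ(n) = Σ_{d | n} d. For n = 256, divisors are [1, 2, 4, 8, 16, 32, 64, 128, 256]; summing: σ(256) = 511.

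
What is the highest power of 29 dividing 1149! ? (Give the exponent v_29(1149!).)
v_29(1149!) = 40

Legendre's formula: v_p(n!) = Σ_{k ≥ 1} ⌊n / p^k⌋. For p = 29, n = 1149, the terms are:
  ⌊1149/29^1⌋ = ⌊1149/29⌋ = 39
  ⌊1149/29^2⌋ = ⌊1149/841⌋ = 1
(the next term ⌊1149/29^3⌋ = 0, terminating the sum). Summing: v_29(1149!) = 39 + 1 = 40.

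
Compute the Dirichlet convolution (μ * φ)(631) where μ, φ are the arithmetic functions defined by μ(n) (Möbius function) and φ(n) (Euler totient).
(μ * φ)(631) = 629

Divisors of 631: [1, 631]. For each d | 631:
  d = 1: μ(1) · φ(631/1) = 1 · 630 = 630
  d = 631: μ(631) · φ(631/631) = -1 · 1 = -1
Summing: (μ * φ)(631) = 630 + -1 = 629.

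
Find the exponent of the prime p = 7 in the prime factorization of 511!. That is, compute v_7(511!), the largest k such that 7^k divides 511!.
v_7(511!) = 84

Legendre's formula: v_p(n!) = Σ_{k ≥ 1} ⌊n / p^k⌋. For p = 7, n = 511, the terms are:
  ⌊511/7^1⌋ = ⌊511/7⌋ = 73
  ⌊511/7^2⌋ = ⌊511/49⌋ = 10
  ⌊511/7^3⌋ = ⌊511/343⌋ = 1
(the next term ⌊511/7^4⌋ = 0, terminating the sum). Summing: v_7(511!) = 73 + 10 + 1 = 84.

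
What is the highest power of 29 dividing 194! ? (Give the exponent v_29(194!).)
v_29(194!) = 6

Legendre's formula: v_p(n!) = Σ_{k ≥ 1} ⌊n / p^k⌋. For p = 29, n = 194, the terms are:
  ⌊194/29^1⌋ = ⌊194/29⌋ = 6
(the next term ⌊194/29^2⌋ = 0, terminating the sum). Summing: v_29(194!) = 6 = 6.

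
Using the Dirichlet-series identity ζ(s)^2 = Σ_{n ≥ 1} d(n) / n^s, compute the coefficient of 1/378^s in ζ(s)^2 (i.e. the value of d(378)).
d(378) = 16

ζ(s)^2 = (Σ 1/m^s)(Σ 1/k^s). The coefficient of 1/n^s in the product is the number of ordered pairs (m, k) with mk = n, which equals d(n). For n = 378, divisors are [1, 2, 3, 6, 7, 9, 14, 18, 21, 27, 42, 54, 63, 126, 189, 378], so d(378) = 16.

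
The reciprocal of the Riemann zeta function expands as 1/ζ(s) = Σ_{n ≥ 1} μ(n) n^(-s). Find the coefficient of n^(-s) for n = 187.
μ(187) = 1

Factor n = 187 = 11 · 17. μ(n) = 0 if any exponent ≥ 2 (not squarefree); otherwise μ(n) = (−1)^{ω(n)} where ω(n) is the number of distinct prime factors. Applying: μ(187) = 1.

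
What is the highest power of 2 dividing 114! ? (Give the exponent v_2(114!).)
v_2(114!) = 110

Legendre's formula: v_p(n!) = Σ_{k ≥ 1} ⌊n / p^k⌋. For p = 2, n = 114, the terms are:
  ⌊114/2^1⌋ = ⌊114/2⌋ = 57
  ⌊114/2^2⌋ = ⌊114/4⌋ = 28
  ⌊114/2^3⌋ = ⌊114/8⌋ = 14
  ⌊114/2^4⌋ = ⌊114/16⌋ = 7
  ⌊114/2^5⌋ = ⌊114/32⌋ = 3
  ⌊114/2^6⌋ = ⌊114/64⌋ = 1
(the next term ⌊114/2^7⌋ = 0, terminating the sum). Summing: v_2(114!) = 57 + 28 + 14 + 7 + 3 + 1 = 110.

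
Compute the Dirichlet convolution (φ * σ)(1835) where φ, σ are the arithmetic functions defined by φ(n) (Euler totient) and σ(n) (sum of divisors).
(φ * σ)(1835) = 7340

Divisors of 1835: [1, 5, 367, 1835]. For each d | 1835:
  d = 1: φ(1) · σ(1835/1) = 1 · 2208 = 2208
  d = 5: φ(5) · σ(1835/5) = 4 · 368 = 1472
  d = 367: φ(367) · σ(1835/367) = 366 · 6 = 2196
  d = 1835: φ(1835) · σ(1835/1835) = 1464 · 1 = 1464
Summing: (φ * σ)(1835) = 2208 + 1472 + 2196 + 1464 = 7340.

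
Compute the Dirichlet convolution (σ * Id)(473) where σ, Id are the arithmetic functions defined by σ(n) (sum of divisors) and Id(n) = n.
(σ * Id)(473) = 2001

Divisors of 473: [1, 11, 43, 473]. For each d | 473:
  d = 1: σ(1) · Id(473/1) = 1 · 473 = 473
  d = 11: σ(11) · Id(473/11) = 12 · 43 = 516
  d = 43: σ(43) · Id(473/43) = 44 · 11 = 484
  d = 473: σ(473) · Id(473/473) = 528 · 1 = 528
Summing: (σ * Id)(473) = 473 + 516 + 484 + 528 = 2001.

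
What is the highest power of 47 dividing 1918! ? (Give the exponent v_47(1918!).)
v_47(1918!) = 40

Legendre's formula: v_p(n!) = Σ_{k ≥ 1} ⌊n / p^k⌋. For p = 47, n = 1918, the terms are:
  ⌊1918/47^1⌋ = ⌊1918/47⌋ = 40
(the next term ⌊1918/47^2⌋ = 0, terminating the sum). Summing: v_47(1918!) = 40 = 40.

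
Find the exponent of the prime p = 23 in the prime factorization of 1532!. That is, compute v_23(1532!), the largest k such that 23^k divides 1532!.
v_23(1532!) = 68

Legendre's formula: v_p(n!) = Σ_{k ≥ 1} ⌊n / p^k⌋. For p = 23, n = 1532, the terms are:
  ⌊1532/23^1⌋ = ⌊1532/23⌋ = 66
  ⌊1532/23^2⌋ = ⌊1532/529⌋ = 2
(the next term ⌊1532/23^3⌋ = 0, terminating the sum). Summing: v_23(1532!) = 66 + 2 = 68.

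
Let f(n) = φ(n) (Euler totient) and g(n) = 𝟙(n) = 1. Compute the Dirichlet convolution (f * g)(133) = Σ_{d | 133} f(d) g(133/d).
(φ * 𝟙)(133) = 133

Divisors of 133: [1, 7, 19, 133]. For each d | 133:
  d = 1: φ(1) · 𝟙(133/1) = 1 · 1 = 1
  d = 7: φ(7) · 𝟙(133/7) = 6 · 1 = 6
  d = 19: φ(19) · 𝟙(133/19) = 18 · 1 = 18
  d = 133: φ(133) · 𝟙(133/133) = 108 · 1 = 108
Summing: (φ * 𝟙)(133) = 1 + 6 + 18 + 108 = 133.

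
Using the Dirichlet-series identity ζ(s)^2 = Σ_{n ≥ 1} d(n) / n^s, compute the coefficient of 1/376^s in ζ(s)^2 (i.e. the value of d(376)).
d(376) = 8

ζ(s)^2 = (Σ 1/m^s)(Σ 1/k^s). The coefficient of 1/n^s in the product is the number of ordered pairs (m, k) with mk = n, which equals d(n). For n = 376, divisors are [1, 2, 4, 8, 47, 94, 188, 376], so d(376) = 8.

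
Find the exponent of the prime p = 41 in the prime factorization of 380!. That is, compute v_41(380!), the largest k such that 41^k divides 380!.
v_41(380!) = 9

Legendre's formula: v_p(n!) = Σ_{k ≥ 1} ⌊n / p^k⌋. For p = 41, n = 380, the terms are:
  ⌊380/41^1⌋ = ⌊380/41⌋ = 9
(the next term ⌊380/41^2⌋ = 0, terminating the sum). Summing: v_41(380!) = 9 = 9.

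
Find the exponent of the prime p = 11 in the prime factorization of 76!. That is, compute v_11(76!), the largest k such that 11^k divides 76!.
v_11(76!) = 6

Legendre's formula: v_p(n!) = Σ_{k ≥ 1} ⌊n / p^k⌋. For p = 11, n = 76, the terms are:
  ⌊76/11^1⌋ = ⌊76/11⌋ = 6
(the next term ⌊76/11^2⌋ = 0, terminating the sum). Summing: v_11(76!) = 6 = 6.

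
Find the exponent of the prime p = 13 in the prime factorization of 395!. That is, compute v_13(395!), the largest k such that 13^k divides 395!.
v_13(395!) = 32

Legendre's formula: v_p(n!) = Σ_{k ≥ 1} ⌊n / p^k⌋. For p = 13, n = 395, the terms are:
  ⌊395/13^1⌋ = ⌊395/13⌋ = 30
  ⌊395/13^2⌋ = ⌊395/169⌋ = 2
(the next term ⌊395/13^3⌋ = 0, terminating the sum). Summing: v_13(395!) = 30 + 2 = 32.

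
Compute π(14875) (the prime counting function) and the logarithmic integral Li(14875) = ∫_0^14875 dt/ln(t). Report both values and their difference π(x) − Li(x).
π(14875) = 1742;  Li(14875) ≈ 1763.62;  π(x) − Li(x) ≈ -21.62.

Direct count of primes ≤ 14875 gives π(14875) = 1742. Numerical evaluation of the logarithmic integral gives Li(14875) ≈ 1763.62. The difference π(x) − Li(x) ≈ -21.62 is typically negative for small/moderate x (Li(x) overestimates), though Littlewood's theorem shows this sign changes infinitely often.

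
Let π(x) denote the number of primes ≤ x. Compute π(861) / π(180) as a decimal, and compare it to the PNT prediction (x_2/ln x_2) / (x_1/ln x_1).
π(861)/π(180) = 149/41 ≈ 3.6341;  PNT prediction ≈ 3.6755.

π(180) = 41 and π(861) = 149, so π(861)/π(180) ≈ 3.6341. The PNT-predicted ratio is (861/ln(861)) / (180/ln(180)) ≈ 3.6755. The two agree to within a few percent, as expected.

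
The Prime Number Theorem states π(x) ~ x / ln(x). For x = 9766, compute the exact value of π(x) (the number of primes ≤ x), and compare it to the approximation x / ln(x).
π(9766) = 1203;  x/ln(x) ≈ 1063.06;  relative error ≈ 11.63%.

Directly count primes up to 9766: π(9766) = 1203. The PNT approximation gives 9766/ln(9766) ≈ 9766/9.18666 ≈ 1063.06. Relative error (π(x) − x/ln(x)) / π(x) ≈ 11.63%; the approximation is known to undercount slightly (Li(x) is a better estimate).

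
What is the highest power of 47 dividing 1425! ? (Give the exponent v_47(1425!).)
v_47(1425!) = 30

Legendre's formula: v_p(n!) = Σ_{k ≥ 1} ⌊n / p^k⌋. For p = 47, n = 1425, the terms are:
  ⌊1425/47^1⌋ = ⌊1425/47⌋ = 30
(the next term ⌊1425/47^2⌋ = 0, terminating the sum). Summing: v_47(1425!) = 30 = 30.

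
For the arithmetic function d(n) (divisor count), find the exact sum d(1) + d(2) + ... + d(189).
Σ_{n ≤ 189} d(n) = 1023

Compute d(n) for each 1 ≤ n ≤ 189: d(1) = 1, d(2) = 2, d(3) = 2, d(4) = 3, d(5) = 2, d(6) = 4, d(7) = 2, d(8) = 4, d(9) = 3, d(10) = 4, d(11) = 2, d(12) = 6, d(13) = 2, d(14) = 4, d(15) = 4, d(16) = 5, d(17) = 2, d(18) = 6, d(19) = 2, d(20) = 6, d(21) = 4, d(22) = 4, d(23) = 2, d(24) = 8, d(25) = 3, d(26) = 4, d(27) = 4, d(28) = 6, d(29) = 2, d(30) = 8, d(31) = 2, d(32) = 6, d(33) = 4, d(34) = 4, d(35) = 4, d(36) = 9, d(37) = 2, d(38) = 4, d(39) = 4, d(40) = 8, d(41) = 2, d(42) = 8, d(43) = 2, d(44) = 6, d(45) = 6, d(46) = 4, d(47) = 2, d(48) = 10, d(49) = 3, d(50) = 6, d(51) = 4, d(52) = 6, d(53) = 2, d(54) = 8, d(55) = 4, d(56) = 8, d(57) = 4, d(58) = 4, d(59) = 2, d(60) = 12, d(61) = 2, d(62) = 4, d(63) = 6, d(64) = 7, d(65) = 4, d(66) = 8, d(67) = 2, d(68) = 6, d(69) = 4, d(70) = 8, d(71) = 2, d(72) = 12, d(73) = 2, d(74) = 4, d(75) = 6, d(76) = 6, d(77) = 4, d(78) = 8, d(79) = 2, d(80) = 10, d(81) = 5, d(82) = 4, d(83) = 2, d(84) = 12, d(85) = 4, d(86) = 4, d(87) = 4, d(88) = 8, d(89) = 2, d(90) = 12, d(91) = 4, d(92) = 6, d(93) = 4, d(94) = 4, d(95) = 4, d(96) = 12, d(97) = 2, d(98) = 6, d(99) = 6, d(100) = 9, d(101) = 2, d(102) = 8, d(103) = 2, d(104) = 8, d(105) = 8, d(106) = 4, d(107) = 2, d(108) = 12, d(109) = 2, d(110) = 8, d(111) = 4, d(112) = 10, d(113) = 2, d(114) = 8, d(115) = 4, d(116) = 6, d(117) = 6, d(118) = 4, d(119) = 4, d(120) = 16, d(121) = 3, d(122) = 4, d(123) = 4, d(124) = 6, d(125) = 4, d(126) = 12, d(127) = 2, d(128) = 8, d(129) = 4, d(130) = 8, d(131) = 2, d(132) = 12, d(133) = 4, d(134) = 4, d(135) = 8, d(136) = 8, d(137) = 2, d(138) = 8, d(139) = 2, d(140) = 12, d(141) = 4, d(142) = 4, d(143) = 4, d(144) = 15, d(145) = 4, d(146) = 4, d(147) = 6, d(148) = 6, d(149) = 2, d(150) = 12, d(151) = 2, d(152) = 8, d(153) = 6, d(154) = 8, d(155) = 4, d(156) = 12, d(157) = 2, d(158) = 4, d(159) = 4, d(160) = 12, d(161) = 4, d(162) = 10, d(163) = 2, d(164) = 6, d(165) = 8, d(166) = 4, d(167) = 2, d(168) = 16, d(169) = 3, d(170) = 8, d(171) = 6, d(172) = 6, d(173) = 2, d(174) = 8, d(175) = 6, d(176) = 10, d(177) = 4, d(178) = 4, d(179) = 2, d(180) = 18, d(181) = 2, d(182) = 8, d(183) = 4, d(184) = 8, d(185) = 4, d(186) = 8, d(187) = 4, d(188) = 6, d(189) = 8. Summing all 189 values: 1023. (Dirichlet's divisor formula: Σ_{n ≤ x} d(n) = x ln(x) + (2γ − 1) x + O(√x). For x = 189, the asymptotic estimate is ≈ 1019.88.)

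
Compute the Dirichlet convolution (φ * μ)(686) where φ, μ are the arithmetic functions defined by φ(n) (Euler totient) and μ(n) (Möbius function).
(φ * μ)(686) = 0

Divisors of 686: [1, 2, 7, 14, 49, 98, 343, 686]. For each d | 686:
  d = 1: φ(1) · μ(686/1) = 1 · 0 = 0
  d = 2: φ(2) · μ(686/2) = 1 · 0 = 0
  d = 7: φ(7) · μ(686/7) = 6 · 0 = 0
  d = 14: φ(14) · μ(686/14) = 6 · 0 = 0
  d = 49: φ(49) · μ(686/49) = 42 · 1 = 42
  d = 98: φ(98) · μ(686/98) = 42 · -1 = -42
  d = 343: φ(343) · μ(686/343) = 294 · -1 = -294
  d = 686: φ(686) · μ(686/686) = 294 · 1 = 294
Summing: (φ * μ)(686) = 0 + 0 + 0 + 0 + 42 + -42 + -294 + 294 = 0.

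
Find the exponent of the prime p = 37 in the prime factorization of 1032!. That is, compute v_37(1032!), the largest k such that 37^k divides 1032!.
v_37(1032!) = 27

Legendre's formula: v_p(n!) = Σ_{k ≥ 1} ⌊n / p^k⌋. For p = 37, n = 1032, the terms are:
  ⌊1032/37^1⌋ = ⌊1032/37⌋ = 27
(the next term ⌊1032/37^2⌋ = 0, terminating the sum). Summing: v_37(1032!) = 27 = 27.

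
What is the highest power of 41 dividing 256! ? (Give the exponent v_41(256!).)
v_41(256!) = 6

Legendre's formula: v_p(n!) = Σ_{k ≥ 1} ⌊n / p^k⌋. For p = 41, n = 256, the terms are:
  ⌊256/41^1⌋ = ⌊256/41⌋ = 6
(the next term ⌊256/41^2⌋ = 0, terminating the sum). Summing: v_41(256!) = 6 = 6.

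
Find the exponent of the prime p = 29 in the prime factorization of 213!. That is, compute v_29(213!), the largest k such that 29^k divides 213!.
v_29(213!) = 7

Legendre's formula: v_p(n!) = Σ_{k ≥ 1} ⌊n / p^k⌋. For p = 29, n = 213, the terms are:
  ⌊213/29^1⌋ = ⌊213/29⌋ = 7
(the next term ⌊213/29^2⌋ = 0, terminating the sum). Summing: v_29(213!) = 7 = 7.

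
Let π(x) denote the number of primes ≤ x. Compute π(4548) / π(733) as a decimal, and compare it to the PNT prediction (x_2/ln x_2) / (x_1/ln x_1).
π(4548)/π(733) = 616/130 ≈ 4.7385;  PNT prediction ≈ 4.8600.

π(733) = 130 and π(4548) = 616, so π(4548)/π(733) ≈ 4.7385. The PNT-predicted ratio is (4548/ln(4548)) / (733/ln(733)) ≈ 4.8600. The two agree to within a few percent, as expected.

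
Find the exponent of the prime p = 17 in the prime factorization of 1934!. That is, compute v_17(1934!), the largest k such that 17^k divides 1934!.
v_17(1934!) = 119

Legendre's formula: v_p(n!) = Σ_{k ≥ 1} ⌊n / p^k⌋. For p = 17, n = 1934, the terms are:
  ⌊1934/17^1⌋ = ⌊1934/17⌋ = 113
  ⌊1934/17^2⌋ = ⌊1934/289⌋ = 6
(the next term ⌊1934/17^3⌋ = 0, terminating the sum). Summing: v_17(1934!) = 113 + 6 = 119.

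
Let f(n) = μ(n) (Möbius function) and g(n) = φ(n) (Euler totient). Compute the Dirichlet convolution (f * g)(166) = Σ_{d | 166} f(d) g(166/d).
(μ * φ)(166) = 0

Divisors of 166: [1, 2, 83, 166]. For each d | 166:
  d = 1: μ(1) · φ(166/1) = 1 · 82 = 82
  d = 2: μ(2) · φ(166/2) = -1 · 82 = -82
  d = 83: μ(83) · φ(166/83) = -1 · 1 = -1
  d = 166: μ(166) · φ(166/166) = 1 · 1 = 1
Summing: (μ * φ)(166) = 82 + -82 + -1 + 1 = 0.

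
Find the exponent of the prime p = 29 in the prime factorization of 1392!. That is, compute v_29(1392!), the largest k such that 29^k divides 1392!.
v_29(1392!) = 49

Legendre's formula: v_p(n!) = Σ_{k ≥ 1} ⌊n / p^k⌋. For p = 29, n = 1392, the terms are:
  ⌊1392/29^1⌋ = ⌊1392/29⌋ = 48
  ⌊1392/29^2⌋ = ⌊1392/841⌋ = 1
(the next term ⌊1392/29^3⌋ = 0, terminating the sum). Summing: v_29(1392!) = 48 + 1 = 49.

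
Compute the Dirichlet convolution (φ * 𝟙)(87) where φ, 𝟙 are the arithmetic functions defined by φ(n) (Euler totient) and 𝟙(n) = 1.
(φ * 𝟙)(87) = 87

Divisors of 87: [1, 3, 29, 87]. For each d | 87:
  d = 1: φ(1) · 𝟙(87/1) = 1 · 1 = 1
  d = 3: φ(3) · 𝟙(87/3) = 2 · 1 = 2
  d = 29: φ(29) · 𝟙(87/29) = 28 · 1 = 28
  d = 87: φ(87) · 𝟙(87/87) = 56 · 1 = 56
Summing: (φ * 𝟙)(87) = 1 + 2 + 28 + 56 = 87.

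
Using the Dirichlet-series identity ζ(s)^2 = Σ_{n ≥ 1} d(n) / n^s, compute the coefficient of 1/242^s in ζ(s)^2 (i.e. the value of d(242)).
d(242) = 6

ζ(s)^2 = (Σ 1/m^s)(Σ 1/k^s). The coefficient of 1/n^s in the product is the number of ordered pairs (m, k) with mk = n, which equals d(n). For n = 242, divisors are [1, 2, 11, 22, 121, 242], so d(242) = 6.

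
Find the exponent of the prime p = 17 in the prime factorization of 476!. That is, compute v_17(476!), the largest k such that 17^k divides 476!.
v_17(476!) = 29

Legendre's formula: v_p(n!) = Σ_{k ≥ 1} ⌊n / p^k⌋. For p = 17, n = 476, the terms are:
  ⌊476/17^1⌋ = ⌊476/17⌋ = 28
  ⌊476/17^2⌋ = ⌊476/289⌋ = 1
(the next term ⌊476/17^3⌋ = 0, terminating the sum). Summing: v_17(476!) = 28 + 1 = 29.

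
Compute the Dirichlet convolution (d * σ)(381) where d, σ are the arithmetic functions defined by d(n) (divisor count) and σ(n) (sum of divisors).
(d * σ)(381) = 780

Divisors of 381: [1, 3, 127, 381]. For each d | 381:
  d = 1: d(1) · σ(381/1) = 1 · 512 = 512
  d = 3: d(3) · σ(381/3) = 2 · 128 = 256
  d = 127: d(127) · σ(381/127) = 2 · 4 = 8
  d = 381: d(381) · σ(381/381) = 4 · 1 = 4
Summing: (d * σ)(381) = 512 + 256 + 8 + 4 = 780.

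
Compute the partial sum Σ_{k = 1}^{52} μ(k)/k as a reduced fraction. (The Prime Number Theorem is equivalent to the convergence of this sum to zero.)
Σ μ(k)/k = -184943596214571/204963260862830470

Values of μ(k) for 1 ≤ k ≤ 52: μ(1) = 1, μ(2) = -1, μ(3) = -1, μ(5) = -1, μ(6) = 1, μ(7) = -1, μ(10) = 1, μ(11) = -1, μ(13) = -1, μ(14) = 1, μ(15) = 1, μ(17) = -1, μ(19) = -1, μ(21) = 1, μ(22) = 1, μ(23) = -1, μ(26) = 1, μ(29) = -1, μ(30) = -1, μ(31) = -1, μ(33) = 1, μ(34) = 1, μ(35) = 1, μ(37) = -1, μ(38) = 1, μ(39) = 1, μ(41) = -1, μ(42) = -1, μ(43) = -1, μ(46) = 1, μ(47) = -1, μ(51) = 1, with μ = 0 on non-squarefree integers. Summing μ(k)/k for k where μ(k) ≠ 0 gives -184943596214571/204963260862830470 ≈ -0.0009. (PNT ⟺ this sum → 0 as n → ∞.)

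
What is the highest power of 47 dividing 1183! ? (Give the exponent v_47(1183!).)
v_47(1183!) = 25

Legendre's formula: v_p(n!) = Σ_{k ≥ 1} ⌊n / p^k⌋. For p = 47, n = 1183, the terms are:
  ⌊1183/47^1⌋ = ⌊1183/47⌋ = 25
(the next term ⌊1183/47^2⌋ = 0, terminating the sum). Summing: v_47(1183!) = 25 = 25.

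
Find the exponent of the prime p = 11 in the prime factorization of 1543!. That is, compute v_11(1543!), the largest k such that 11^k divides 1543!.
v_11(1543!) = 153

Legendre's formula: v_p(n!) = Σ_{k ≥ 1} ⌊n / p^k⌋. For p = 11, n = 1543, the terms are:
  ⌊1543/11^1⌋ = ⌊1543/11⌋ = 140
  ⌊1543/11^2⌋ = ⌊1543/121⌋ = 12
  ⌊1543/11^3⌋ = ⌊1543/1331⌋ = 1
(the next term ⌊1543/11^4⌋ = 0, terminating the sum). Summing: v_11(1543!) = 140 + 12 + 1 = 153.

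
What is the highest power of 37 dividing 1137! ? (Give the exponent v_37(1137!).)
v_37(1137!) = 30

Legendre's formula: v_p(n!) = Σ_{k ≥ 1} ⌊n / p^k⌋. For p = 37, n = 1137, the terms are:
  ⌊1137/37^1⌋ = ⌊1137/37⌋ = 30
(the next term ⌊1137/37^2⌋ = 0, terminating the sum). Summing: v_37(1137!) = 30 = 30.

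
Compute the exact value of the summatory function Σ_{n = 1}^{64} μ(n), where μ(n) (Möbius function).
Σ_{n ≤ 64} μ(n) = -1

Compute μ(n) for each 1 ≤ n ≤ 64: μ(1) = 1, μ(2) = -1, μ(3) = -1, μ(4) = 0, μ(5) = -1, μ(6) = 1, μ(7) = -1, μ(8) = 0, μ(9) = 0, μ(10) = 1, μ(11) = -1, μ(12) = 0, μ(13) = -1, μ(14) = 1, μ(15) = 1, μ(16) = 0, μ(17) = -1, μ(18) = 0, μ(19) = -1, μ(20) = 0, μ(21) = 1, μ(22) = 1, μ(23) = -1, μ(24) = 0, μ(25) = 0, μ(26) = 1, μ(27) = 0, μ(28) = 0, μ(29) = -1, μ(30) = -1, μ(31) = -1, μ(32) = 0, μ(33) = 1, μ(34) = 1, μ(35) = 1, μ(36) = 0, μ(37) = -1, μ(38) = 1, μ(39) = 1, μ(40) = 0, μ(41) = -1, μ(42) = -1, μ(43) = -1, μ(44) = 0, μ(45) = 0, μ(46) = 1, μ(47) = -1, μ(48) = 0, μ(49) = 0, μ(50) = 0, μ(51) = 1, μ(52) = 0, μ(53) = -1, μ(54) = 0, μ(55) = 1, μ(56) = 0, μ(57) = 1, μ(58) = 1, μ(59) = -1, μ(60) = 0, μ(61) = -1, μ(62) = 1, μ(63) = 0, μ(64) = 0. Summing all 64 values: -1. (Mertens function M(x) = Σ_{n ≤ x} μ(n); on average M(x) should be small (PNT ⟺ M(x) = o(x)).)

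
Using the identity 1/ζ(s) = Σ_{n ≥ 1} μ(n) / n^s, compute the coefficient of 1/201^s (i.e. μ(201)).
μ(201) = 1

Factor n = 201 = 3 · 67. μ(n) = 0 if any exponent ≥ 2 (not squarefree); otherwise μ(n) = (−1)^{ω(n)} where ω(n) is the number of distinct prime factors. Applying: μ(201) = 1.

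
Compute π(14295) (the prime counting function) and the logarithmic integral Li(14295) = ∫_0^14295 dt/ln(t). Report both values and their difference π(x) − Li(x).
π(14295) = 1677;  Li(14295) ≈ 1703.13;  π(x) − Li(x) ≈ -26.13.

Direct count of primes ≤ 14295 gives π(14295) = 1677. Numerical evaluation of the logarithmic integral gives Li(14295) ≈ 1703.13. The difference π(x) − Li(x) ≈ -26.13 is typically negative for small/moderate x (Li(x) overestimates), though Littlewood's theorem shows this sign changes infinitely often.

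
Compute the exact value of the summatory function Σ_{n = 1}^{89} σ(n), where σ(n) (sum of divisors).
Σ_{n ≤ 89} σ(n) = 6499

Compute σ(n) for each 1 ≤ n ≤ 89: σ(1) = 1, σ(2) = 3, σ(3) = 4, σ(4) = 7, σ(5) = 6, σ(6) = 12, σ(7) = 8, σ(8) = 15, σ(9) = 13, σ(10) = 18, σ(11) = 12, σ(12) = 28, σ(13) = 14, σ(14) = 24, σ(15) = 24, σ(16) = 31, σ(17) = 18, σ(18) = 39, σ(19) = 20, σ(20) = 42, σ(21) = 32, σ(22) = 36, σ(23) = 24, σ(24) = 60, σ(25) = 31, σ(26) = 42, σ(27) = 40, σ(28) = 56, σ(29) = 30, σ(30) = 72, σ(31) = 32, σ(32) = 63, σ(33) = 48, σ(34) = 54, σ(35) = 48, σ(36) = 91, σ(37) = 38, σ(38) = 60, σ(39) = 56, σ(40) = 90, σ(41) = 42, σ(42) = 96, σ(43) = 44, σ(44) = 84, σ(45) = 78, σ(46) = 72, σ(47) = 48, σ(48) = 124, σ(49) = 57, σ(50) = 93, σ(51) = 72, σ(52) = 98, σ(53) = 54, σ(54) = 120, σ(55) = 72, σ(56) = 120, σ(57) = 80, σ(58) = 90, σ(59) = 60, σ(60) = 168, σ(61) = 62, σ(62) = 96, σ(63) = 104, σ(64) = 127, σ(65) = 84, σ(66) = 144, σ(67) = 68, σ(68) = 126, σ(69) = 96, σ(70) = 144, σ(71) = 72, σ(72) = 195, σ(73) = 74, σ(74) = 114, σ(75) = 124, σ(76) = 140, σ(77) = 96, σ(78) = 168, σ(79) = 80, σ(80) = 186, σ(81) = 121, σ(82) = 126, σ(83) = 84, σ(84) = 224, σ(85) = 108, σ(86) = 132, σ(87) = 120, σ(88) = 180, σ(89) = 90. Summing all 89 values: 6499. (Average order: Σ_{n ≤ x} σ(n) ~ (π²/12) x². For x = 89, (π²/12)·89² ≈ 6514.76.)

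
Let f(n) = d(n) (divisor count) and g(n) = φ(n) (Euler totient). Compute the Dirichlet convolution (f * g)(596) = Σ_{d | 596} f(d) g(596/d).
(d * φ)(596) = 1050

Divisors of 596: [1, 2, 4, 149, 298, 596]. For each d | 596:
  d = 1: d(1) · φ(596/1) = 1 · 296 = 296
  d = 2: d(2) · φ(596/2) = 2 · 148 = 296
  d = 4: d(4) · φ(596/4) = 3 · 148 = 444
  d = 149: d(149) · φ(596/149) = 2 · 2 = 4
  d = 298: d(298) · φ(596/298) = 4 · 1 = 4
  d = 596: d(596) · φ(596/596) = 6 · 1 = 6
Summing: (d * φ)(596) = 296 + 296 + 444 + 4 + 4 + 6 = 1050.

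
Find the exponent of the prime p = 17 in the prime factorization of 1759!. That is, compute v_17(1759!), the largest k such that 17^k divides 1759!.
v_17(1759!) = 109

Legendre's formula: v_p(n!) = Σ_{k ≥ 1} ⌊n / p^k⌋. For p = 17, n = 1759, the terms are:
  ⌊1759/17^1⌋ = ⌊1759/17⌋ = 103
  ⌊1759/17^2⌋ = ⌊1759/289⌋ = 6
(the next term ⌊1759/17^3⌋ = 0, terminating the sum). Summing: v_17(1759!) = 103 + 6 = 109.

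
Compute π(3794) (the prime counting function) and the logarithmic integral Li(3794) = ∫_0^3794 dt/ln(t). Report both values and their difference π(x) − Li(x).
π(3794) = 527;  Li(3794) ≈ 540.45;  π(x) − Li(x) ≈ -13.45.

Direct count of primes ≤ 3794 gives π(3794) = 527. Numerical evaluation of the logarithmic integral gives Li(3794) ≈ 540.45. The difference π(x) − Li(x) ≈ -13.45 is typically negative for small/moderate x (Li(x) overestimates), though Littlewood's theorem shows this sign changes infinitely often.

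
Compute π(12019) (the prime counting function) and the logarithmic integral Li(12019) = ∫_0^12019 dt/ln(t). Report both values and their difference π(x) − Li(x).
π(12019) = 1440;  Li(12019) ≈ 1463.12;  π(x) − Li(x) ≈ -23.12.

Direct count of primes ≤ 12019 gives π(12019) = 1440. Numerical evaluation of the logarithmic integral gives Li(12019) ≈ 1463.12. The difference π(x) − Li(x) ≈ -23.12 is typically negative for small/moderate x (Li(x) overestimates), though Littlewood's theorem shows this sign changes infinitely often.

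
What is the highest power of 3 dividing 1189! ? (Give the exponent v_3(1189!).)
v_3(1189!) = 591

Legendre's formula: v_p(n!) = Σ_{k ≥ 1} ⌊n / p^k⌋. For p = 3, n = 1189, the terms are:
  ⌊1189/3^1⌋ = ⌊1189/3⌋ = 396
  ⌊1189/3^2⌋ = ⌊1189/9⌋ = 132
  ⌊1189/3^3⌋ = ⌊1189/27⌋ = 44
  ⌊1189/3^4⌋ = ⌊1189/81⌋ = 14
  ⌊1189/3^5⌋ = ⌊1189/243⌋ = 4
  ⌊1189/3^6⌋ = ⌊1189/729⌋ = 1
(the next term ⌊1189/3^7⌋ = 0, terminating the sum). Summing: v_3(1189!) = 396 + 132 + 44 + 14 + 4 + 1 = 591.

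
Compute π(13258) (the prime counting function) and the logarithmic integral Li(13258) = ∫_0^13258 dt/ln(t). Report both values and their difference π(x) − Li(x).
π(13258) = 1575;  Li(13258) ≈ 1594.32;  π(x) − Li(x) ≈ -19.32.

Direct count of primes ≤ 13258 gives π(13258) = 1575. Numerical evaluation of the logarithmic integral gives Li(13258) ≈ 1594.32. The difference π(x) − Li(x) ≈ -19.32 is typically negative for small/moderate x (Li(x) overestimates), though Littlewood's theorem shows this sign changes infinitely often.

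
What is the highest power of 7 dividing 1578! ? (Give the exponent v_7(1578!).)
v_7(1578!) = 261

Legendre's formula: v_p(n!) = Σ_{k ≥ 1} ⌊n / p^k⌋. For p = 7, n = 1578, the terms are:
  ⌊1578/7^1⌋ = ⌊1578/7⌋ = 225
  ⌊1578/7^2⌋ = ⌊1578/49⌋ = 32
  ⌊1578/7^3⌋ = ⌊1578/343⌋ = 4
(the next term ⌊1578/7^4⌋ = 0, terminating the sum). Summing: v_7(1578!) = 225 + 32 + 4 = 261.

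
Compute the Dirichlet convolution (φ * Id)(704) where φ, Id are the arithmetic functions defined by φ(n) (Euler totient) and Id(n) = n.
(φ * Id)(704) = 5376

Divisors of 704: [1, 2, 4, 8, 11, 16, 22, 32, 44, 64, 88, 176, 352, 704]. For each d | 704:
  d = 1: φ(1) · Id(704/1) = 1 · 704 = 704
  d = 2: φ(2) · Id(704/2) = 1 · 352 = 352
  d = 4: φ(4) · Id(704/4) = 2 · 176 = 352
  d = 8: φ(8) · Id(704/8) = 4 · 88 = 352
  d = 11: φ(11) · Id(704/11) = 10 · 64 = 640
  d = 16: φ(16) · Id(704/16) = 8 · 44 = 352
  d = 22: φ(22) · Id(704/22) = 10 · 32 = 320
  d = 32: φ(32) · Id(704/32) = 16 · 22 = 352
  d = 44: φ(44) · Id(704/44) = 20 · 16 = 320
  d = 64: φ(64) · Id(704/64) = 32 · 11 = 352
  d = 88: φ(88) · Id(704/88) = 40 · 8 = 320
  d = 176: φ(176) · Id(704/176) = 80 · 4 = 320
  d = 352: φ(352) · Id(704/352) = 160 · 2 = 320
  d = 704: φ(704) · Id(704/704) = 320 · 1 = 320
Summing: (φ * Id)(704) = 704 + 352 + 352 + 352 + 640 + 352 + 320 + 352 + 320 + 352 + 320 + 320 + 320 + 320 = 5376.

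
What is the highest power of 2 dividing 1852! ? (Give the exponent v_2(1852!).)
v_2(1852!) = 1845

Legendre's formula: v_p(n!) = Σ_{k ≥ 1} ⌊n / p^k⌋. For p = 2, n = 1852, the terms are:
  ⌊1852/2^1⌋ = ⌊1852/2⌋ = 926
  ⌊1852/2^2⌋ = ⌊1852/4⌋ = 463
  ⌊1852/2^3⌋ = ⌊1852/8⌋ = 231
  ⌊1852/2^4⌋ = ⌊1852/16⌋ = 115
  ⌊1852/2^5⌋ = ⌊1852/32⌋ = 57
  ⌊1852/2^6⌋ = ⌊1852/64⌋ = 28
  ⌊1852/2^7⌋ = ⌊1852/128⌋ = 14
  ⌊1852/2^8⌋ = ⌊1852/256⌋ = 7
  ⌊1852/2^9⌋ = ⌊1852/512⌋ = 3
  ⌊1852/2^10⌋ = ⌊1852/1024⌋ = 1
(the next term ⌊1852/2^11⌋ = 0, terminating the sum). Summing: v_2(1852!) = 926 + 463 + 231 + 115 + 57 + 28 + 14 + 7 + 3 + 1 = 1845.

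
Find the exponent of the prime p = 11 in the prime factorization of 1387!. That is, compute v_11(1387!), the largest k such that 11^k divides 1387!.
v_11(1387!) = 138

Legendre's formula: v_p(n!) = Σ_{k ≥ 1} ⌊n / p^k⌋. For p = 11, n = 1387, the terms are:
  ⌊1387/11^1⌋ = ⌊1387/11⌋ = 126
  ⌊1387/11^2⌋ = ⌊1387/121⌋ = 11
  ⌊1387/11^3⌋ = ⌊1387/1331⌋ = 1
(the next term ⌊1387/11^4⌋ = 0, terminating the sum). Summing: v_11(1387!) = 126 + 11 + 1 = 138.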